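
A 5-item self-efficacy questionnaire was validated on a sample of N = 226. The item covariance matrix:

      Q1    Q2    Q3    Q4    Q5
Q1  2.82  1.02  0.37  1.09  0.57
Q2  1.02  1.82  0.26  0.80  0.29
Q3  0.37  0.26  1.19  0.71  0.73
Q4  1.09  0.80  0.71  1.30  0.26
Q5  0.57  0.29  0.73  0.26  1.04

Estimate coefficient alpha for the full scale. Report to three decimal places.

coefficient alpha = 0.749

Σσ²ᵢ = 2.82 + 1.82 + 1.19 + 1.30 + 1.04 = 8.17
Σ_{i<j} σ_ij = 6.10
σ²_T = 8.17 + 2 × 6.10 = 20.37
α = (k/(k−1))·(1 − Σσ²ᵢ/σ²_T) = (5/4)·(1 − 8.17/20.37) = 0.749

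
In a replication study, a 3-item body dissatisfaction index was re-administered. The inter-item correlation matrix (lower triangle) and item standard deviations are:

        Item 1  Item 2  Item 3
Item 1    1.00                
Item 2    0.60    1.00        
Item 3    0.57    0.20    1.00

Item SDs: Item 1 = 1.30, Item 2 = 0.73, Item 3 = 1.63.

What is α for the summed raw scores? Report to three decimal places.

Σσ²ᵢ = 1.30² + 0.73² + 1.63² = 4.8798
Covariances σ_ij = r_ij · s_i · s_j:
  σ(Item 1,Item 2) = 0.60 × 1.30 × 0.73 = 0.5694
  σ(Item 1,Item 3) = 0.57 × 1.30 × 1.63 = 1.2078
  σ(Item 2,Item 3) = 0.20 × 0.73 × 1.63 = 0.2380
σ²_T = Σσ²ᵢ + 2·Σσ_ij = 4.8798 + 2 × 2.0152 = 8.9102
α = (3/2)·(1 − 4.8798/8.9102) = 0.679

α = 0.679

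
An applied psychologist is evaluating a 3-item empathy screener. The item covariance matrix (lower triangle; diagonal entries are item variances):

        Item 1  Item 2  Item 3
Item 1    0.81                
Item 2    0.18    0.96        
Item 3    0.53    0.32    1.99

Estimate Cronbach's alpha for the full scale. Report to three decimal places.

α = 0.531

sum of item variances = 0.81 + 0.96 + 1.99 = 3.76
Sum of the distinct covariances = 1.03
total variance = 3.76 + 2 × 1.03 = 5.82
α = (k/(k−1))·(1 − sum of item variances/total variance) = (3/2)·(1 − 3.76/5.82) = 0.531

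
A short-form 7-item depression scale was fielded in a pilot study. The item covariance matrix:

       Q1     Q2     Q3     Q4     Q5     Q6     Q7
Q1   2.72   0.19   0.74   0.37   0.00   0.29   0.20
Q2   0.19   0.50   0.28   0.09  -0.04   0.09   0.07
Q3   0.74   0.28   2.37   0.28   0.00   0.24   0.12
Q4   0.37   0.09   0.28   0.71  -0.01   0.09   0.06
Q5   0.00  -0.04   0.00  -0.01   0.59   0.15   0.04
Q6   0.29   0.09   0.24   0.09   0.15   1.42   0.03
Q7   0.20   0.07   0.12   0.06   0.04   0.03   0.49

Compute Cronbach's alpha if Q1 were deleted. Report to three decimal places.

α = 0.395

Remaining items: Q2, Q3, Q4, Q5, Q6, Q7 (k = 6).
Σσ²ᵢ = 0.50 + 2.37 + 0.71 + 0.59 + 1.42 + 0.49 = 6.08
σ²_total = 6.08 + 2 × 1.49 = 9.06
α (item deleted) = (6/5)·(1 − 6.08/9.06) = 0.395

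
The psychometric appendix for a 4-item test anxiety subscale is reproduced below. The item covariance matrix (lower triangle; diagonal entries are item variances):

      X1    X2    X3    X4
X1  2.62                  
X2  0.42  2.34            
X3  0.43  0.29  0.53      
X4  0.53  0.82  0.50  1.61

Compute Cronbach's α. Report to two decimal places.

Σσᵢ² = 2.62 + 2.34 + 0.53 + 1.61 = 7.10
Sum of the distinct covariances = 2.99
Var(T) = 7.10 + 2 × 2.99 = 13.08
α = (k/(k−1))·(1 − Σσᵢ²/Var(T)) = (4/3)·(1 − 7.10/13.08) = 0.61

Cronbach's α = 0.61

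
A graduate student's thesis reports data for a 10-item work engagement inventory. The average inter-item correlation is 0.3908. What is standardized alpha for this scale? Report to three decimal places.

standardized alpha = 0.865

Standardized α = k·r̄ / (1 + (k−1)·r̄) = 10 × 0.3908 / (1 + 9 × 0.3908)
  = 3.9080 / 4.5172 = 0.865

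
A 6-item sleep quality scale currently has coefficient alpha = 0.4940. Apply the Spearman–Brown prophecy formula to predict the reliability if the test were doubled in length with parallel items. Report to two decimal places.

Length factor m = 2
α' = m·α / (1 + (m−1)·α)
   = 2 × 0.4940 / (1 + (2 − 1) × 0.4940)
   = 0.9880 / 1.4940 = 0.66

predicted reliability = 0.66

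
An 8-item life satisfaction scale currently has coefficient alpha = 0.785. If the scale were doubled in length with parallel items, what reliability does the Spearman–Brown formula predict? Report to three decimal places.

Length factor m = 2
α' = m·α / (1 + (m−1)·α)
   = 2 × 0.785 / (1 + (2 − 1) × 0.785)
   = 1.5700 / 1.7850 = 0.880

predicted reliability = 0.880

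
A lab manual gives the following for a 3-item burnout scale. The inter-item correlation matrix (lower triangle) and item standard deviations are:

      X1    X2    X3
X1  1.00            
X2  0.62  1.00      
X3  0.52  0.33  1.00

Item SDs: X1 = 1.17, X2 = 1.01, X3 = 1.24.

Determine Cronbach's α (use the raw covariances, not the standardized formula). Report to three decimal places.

α = 0.738

Σσ²ᵢ = 1.17² + 1.01² + 1.24² = 3.9266
Covariances σ_ij = r_ij · s_i · s_j:
  σ(X1,X2) = 0.62 × 1.17 × 1.01 = 0.7327
  σ(X1,X3) = 0.52 × 1.17 × 1.24 = 0.7544
  σ(X2,X3) = 0.33 × 1.01 × 1.24 = 0.4133
σ²_T = Σσ²ᵢ + 2·Σσ_ij = 3.9266 + 2 × 1.9004 = 7.7274
α = (3/2)·(1 − 3.9266/7.7274) = 0.738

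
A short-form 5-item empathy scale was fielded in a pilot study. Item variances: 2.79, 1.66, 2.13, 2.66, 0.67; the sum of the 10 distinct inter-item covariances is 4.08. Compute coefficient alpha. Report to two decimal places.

ΣVar(i) = 2.79 + 1.66 + 2.13 + 2.66 + 0.67 = 9.91
Sum of distinct covariances = 4.08
σ²_T = ΣVar(i) + 2·Σcov = 9.91 + 2 × 4.08 = 18.07
α = (5/4)·(1 − 9.91/18.07) = 0.56

coefficient alpha = 0.56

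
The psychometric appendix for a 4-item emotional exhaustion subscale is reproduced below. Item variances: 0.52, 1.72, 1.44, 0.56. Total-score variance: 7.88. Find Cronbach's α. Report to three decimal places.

Σσᵢ² = 0.52 + 1.72 + 1.44 + 0.56 = 4.24
α = (k/(k−1))·(1 − Σσᵢ²/Var(T)) = (4/3)·(1 − 4.24/7.88) = 0.616

α = 0.616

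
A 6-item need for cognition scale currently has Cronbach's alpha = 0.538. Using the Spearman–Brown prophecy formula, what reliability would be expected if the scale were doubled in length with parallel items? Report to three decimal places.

Length factor m = 2
α' = m·α / (1 + (m−1)·α)
   = 2 × 0.538 / (1 + (2 − 1) × 0.538)
   = 1.0760 / 1.5380 = 0.700

predicted reliability = 0.700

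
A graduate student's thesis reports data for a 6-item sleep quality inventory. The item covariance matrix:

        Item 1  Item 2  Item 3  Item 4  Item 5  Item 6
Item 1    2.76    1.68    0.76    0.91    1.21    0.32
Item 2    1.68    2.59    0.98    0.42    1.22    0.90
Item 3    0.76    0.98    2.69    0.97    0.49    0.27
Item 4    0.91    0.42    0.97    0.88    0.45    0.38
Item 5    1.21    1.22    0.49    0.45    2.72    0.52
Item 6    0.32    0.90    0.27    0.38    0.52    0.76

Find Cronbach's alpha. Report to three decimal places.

sum of item variances = 2.76 + 2.59 + 2.69 + 0.88 + 2.72 + 0.76 = 12.40
Sum of the distinct covariances = 11.48
σ²_total = 12.40 + 2 × 11.48 = 35.36
α = (k/(k−1))·(1 − sum of item variances/σ²_total) = (6/5)·(1 − 12.40/35.36) = 0.779

Cronbach's alpha = 0.779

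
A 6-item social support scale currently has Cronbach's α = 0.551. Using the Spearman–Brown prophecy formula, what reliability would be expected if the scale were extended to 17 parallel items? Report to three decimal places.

predicted reliability = 0.777

Length factor m = 17/6 = 2.8333
α' = m·α / (1 + (m−1)·α)
   = 17/6 × 0.551 / (1 + (17/6 − 1) × 0.551)
   = 1.5612 / 2.0102 = 0.777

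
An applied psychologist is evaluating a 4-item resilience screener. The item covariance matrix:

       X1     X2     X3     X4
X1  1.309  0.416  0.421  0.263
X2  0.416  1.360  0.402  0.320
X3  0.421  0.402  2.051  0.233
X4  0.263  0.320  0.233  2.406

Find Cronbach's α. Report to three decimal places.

α = 0.488

Σσ²ᵢ = 1.309 + 1.360 + 2.051 + 2.406 = 7.126
Σ_{i<j} σ_ij = 2.055
σ²_total = 7.126 + 2 × 2.055 = 11.236
α = (k/(k−1))·(1 − Σσ²ᵢ/σ²_total) = (4/3)·(1 − 7.126/11.236) = 0.488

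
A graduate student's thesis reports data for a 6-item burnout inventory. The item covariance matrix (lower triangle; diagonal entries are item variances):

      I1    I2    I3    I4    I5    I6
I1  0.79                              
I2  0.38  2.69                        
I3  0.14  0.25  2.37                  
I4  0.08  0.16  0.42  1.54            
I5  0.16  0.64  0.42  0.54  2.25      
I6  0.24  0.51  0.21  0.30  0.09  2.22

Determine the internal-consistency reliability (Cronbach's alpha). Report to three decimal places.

α = 0.520

Σσᵢ² = 0.79 + 2.69 + 2.37 + 1.54 + 2.25 + 2.22 = 11.86
Sum of the distinct covariances = 4.54
Var(T) = 11.86 + 2 × 4.54 = 20.94
α = (k/(k−1))·(1 − Σσᵢ²/Var(T)) = (6/5)·(1 − 11.86/20.94) = 0.520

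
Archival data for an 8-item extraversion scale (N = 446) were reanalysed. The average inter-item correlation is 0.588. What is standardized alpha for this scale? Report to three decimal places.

α = 0.919

Standardized α = k·r̄ / (1 + (k−1)·r̄) = 8 × 0.588 / (1 + 7 × 0.588)
  = 4.7040 / 5.1160 = 0.919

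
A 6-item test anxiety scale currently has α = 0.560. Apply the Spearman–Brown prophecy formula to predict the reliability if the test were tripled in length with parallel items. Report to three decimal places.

predicted reliability = 0.792

Length factor m = 3
α' = m·α / (1 + (m−1)·α)
   = 3 × 0.560 / (1 + (3 − 1) × 0.560)
   = 1.6800 / 2.1200 = 0.792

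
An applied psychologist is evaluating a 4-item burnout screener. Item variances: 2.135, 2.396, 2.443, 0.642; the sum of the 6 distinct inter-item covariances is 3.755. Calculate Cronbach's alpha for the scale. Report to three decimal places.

α = 0.662

ΣVar(i) = 2.135 + 2.396 + 2.443 + 0.642 = 7.616
Sum of distinct covariances = 3.755
σ²_total = ΣVar(i) + 2·Σcov = 7.616 + 2 × 3.755 = 15.126
α = (4/3)·(1 − 7.616/15.126) = 0.662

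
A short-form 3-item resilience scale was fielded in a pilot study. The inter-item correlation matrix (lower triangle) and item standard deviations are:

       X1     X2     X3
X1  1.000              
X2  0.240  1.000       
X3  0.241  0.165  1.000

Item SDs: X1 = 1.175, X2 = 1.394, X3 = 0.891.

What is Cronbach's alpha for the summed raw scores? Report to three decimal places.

α = 0.438

Σσ²ᵢ = 1.175² + 1.394² + 0.891² = 4.1177
Covariances σ_ij = r_ij · s_i · s_j:
  σ(X1,X2) = 0.240 × 1.175 × 1.394 = 0.3931
  σ(X1,X3) = 0.241 × 1.175 × 0.891 = 0.2523
  σ(X2,X3) = 0.165 × 1.394 × 0.891 = 0.2049
σ²_T = Σσ²ᵢ + 2·Σσ_ij = 4.1177 + 2 × 0.8503 = 5.8183
α = (3/2)·(1 − 4.1177/5.8183) = 0.438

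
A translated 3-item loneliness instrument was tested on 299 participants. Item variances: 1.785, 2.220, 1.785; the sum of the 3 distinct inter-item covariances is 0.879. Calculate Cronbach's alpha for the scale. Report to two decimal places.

α = 0.35

Σσ²ᵢ = 1.785 + 2.220 + 1.785 = 5.790
Sum of distinct covariances = 0.879
total variance = Σσ²ᵢ + 2·Σcov = 5.790 + 2 × 0.879 = 7.548
α = (3/2)·(1 − 5.790/7.548) = 0.35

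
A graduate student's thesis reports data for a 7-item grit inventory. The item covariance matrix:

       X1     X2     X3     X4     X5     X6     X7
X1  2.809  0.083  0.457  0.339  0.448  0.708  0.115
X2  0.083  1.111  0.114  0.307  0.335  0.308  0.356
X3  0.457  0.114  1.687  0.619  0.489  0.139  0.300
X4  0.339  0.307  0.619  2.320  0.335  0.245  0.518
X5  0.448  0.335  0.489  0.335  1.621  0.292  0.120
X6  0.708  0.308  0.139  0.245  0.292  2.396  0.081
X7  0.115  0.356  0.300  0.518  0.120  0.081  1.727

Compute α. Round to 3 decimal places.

α = 0.578

sum of item variances = 2.809 + 1.111 + 1.687 + 2.320 + 1.621 + 2.396 + 1.727 = 13.671
Sum of the distinct covariances = 6.708
Var(T) = 13.671 + 2 × 6.708 = 27.087
α = (k/(k−1))·(1 − sum of item variances/Var(T)) = (7/6)·(1 − 13.671/27.087) = 0.578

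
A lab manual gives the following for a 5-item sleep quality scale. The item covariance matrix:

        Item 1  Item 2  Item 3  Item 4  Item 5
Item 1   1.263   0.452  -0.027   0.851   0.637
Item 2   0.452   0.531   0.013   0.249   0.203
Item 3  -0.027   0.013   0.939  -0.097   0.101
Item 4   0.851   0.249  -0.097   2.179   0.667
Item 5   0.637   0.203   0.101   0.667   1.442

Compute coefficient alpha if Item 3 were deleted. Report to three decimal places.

coefficient alpha = 0.707

Remaining items: Item 1, Item 2, Item 4, Item 5 (k = 4).
Σσ²ᵢ = 1.263 + 0.531 + 2.179 + 1.442 = 5.415
σ²_total = 5.415 + 2 × 3.059 = 11.533
α (item deleted) = (4/3)·(1 − 5.415/11.533) = 0.707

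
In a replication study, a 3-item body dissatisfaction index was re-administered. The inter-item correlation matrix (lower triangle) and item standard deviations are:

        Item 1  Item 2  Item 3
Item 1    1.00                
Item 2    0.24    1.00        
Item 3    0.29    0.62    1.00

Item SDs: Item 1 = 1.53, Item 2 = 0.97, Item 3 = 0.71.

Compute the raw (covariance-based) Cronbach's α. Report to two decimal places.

Σσ²ᵢ = 1.53² + 0.97² + 0.71² = 3.7859
Covariances σ_ij = r_ij · s_i · s_j:
  σ(Item 1,Item 2) = 0.24 × 1.53 × 0.97 = 0.3562
  σ(Item 1,Item 3) = 0.29 × 1.53 × 0.71 = 0.3150
  σ(Item 2,Item 3) = 0.62 × 0.97 × 0.71 = 0.4270
σ²_T = Σσ²ᵢ + 2·Σσ_ij = 3.7859 + 2 × 1.0982 = 5.9823
α = (3/2)·(1 − 3.7859/5.9823) = 0.55

α = 0.55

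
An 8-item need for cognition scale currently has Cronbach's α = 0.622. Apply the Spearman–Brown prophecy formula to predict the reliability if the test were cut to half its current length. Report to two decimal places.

predicted reliability = 0.45

Length factor m = 1/2
α' = m·α / (1 − (1−m)·α)
   = 1/2 × 0.622 / (1 − (1 − 1/2) × 0.622)
   = 0.3110 / 0.6890 = 0.45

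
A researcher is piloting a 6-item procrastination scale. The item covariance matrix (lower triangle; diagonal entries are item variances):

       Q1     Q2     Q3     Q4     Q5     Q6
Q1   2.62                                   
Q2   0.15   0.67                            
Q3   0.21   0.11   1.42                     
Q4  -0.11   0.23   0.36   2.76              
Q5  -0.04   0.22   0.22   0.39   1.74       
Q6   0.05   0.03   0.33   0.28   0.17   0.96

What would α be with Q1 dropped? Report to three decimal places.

α = 0.478

Remaining items: Q2, Q3, Q4, Q5, Q6 (k = 5).
ΣVar(i) = 0.67 + 1.42 + 2.76 + 1.74 + 0.96 = 7.55
σ²_T = 7.55 + 2 × 2.34 = 12.23
α (item deleted) = (5/4)·(1 − 7.55/12.23) = 0.478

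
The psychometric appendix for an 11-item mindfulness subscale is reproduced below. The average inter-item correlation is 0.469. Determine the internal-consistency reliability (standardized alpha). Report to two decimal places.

standardized alpha = 0.91

Standardized α = k·r̄ / (1 + (k−1)·r̄) = 11 × 0.469 / (1 + 10 × 0.469)
  = 5.1590 / 5.6900 = 0.91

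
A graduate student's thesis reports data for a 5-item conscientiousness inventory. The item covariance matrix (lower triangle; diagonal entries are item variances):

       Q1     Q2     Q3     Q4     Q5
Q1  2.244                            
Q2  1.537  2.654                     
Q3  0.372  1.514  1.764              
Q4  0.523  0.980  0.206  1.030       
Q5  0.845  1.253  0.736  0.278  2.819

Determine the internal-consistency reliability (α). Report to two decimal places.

α = 0.76

ΣVar(i) = 2.244 + 2.654 + 1.764 + 1.030 + 2.819 = 10.511
Sum of off-diagonal covariances = 8.244
total variance = 10.511 + 2 × 8.244 = 26.999
α = (k/(k−1))·(1 − ΣVar(i)/total variance) = (5/4)·(1 − 10.511/26.999) = 0.76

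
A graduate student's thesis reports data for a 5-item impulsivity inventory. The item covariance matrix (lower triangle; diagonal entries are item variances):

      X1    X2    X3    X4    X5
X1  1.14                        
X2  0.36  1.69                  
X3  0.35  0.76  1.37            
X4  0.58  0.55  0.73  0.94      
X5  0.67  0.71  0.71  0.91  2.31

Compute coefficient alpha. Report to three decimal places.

coefficient alpha = 0.787

sum of item variances = 1.14 + 1.69 + 1.37 + 0.94 + 2.31 = 7.45
Sum of the distinct covariances = 6.33
Var(T) = 7.45 + 2 × 6.33 = 20.11
α = (k/(k−1))·(1 − sum of item variances/Var(T)) = (5/4)·(1 − 7.45/20.11) = 0.787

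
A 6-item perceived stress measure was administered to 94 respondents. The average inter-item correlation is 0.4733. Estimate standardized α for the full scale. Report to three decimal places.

α = 0.844

Standardized α = k·r̄ / (1 + (k−1)·r̄) = 6 × 0.4733 / (1 + 5 × 0.4733)
  = 2.8398 / 3.3665 = 0.844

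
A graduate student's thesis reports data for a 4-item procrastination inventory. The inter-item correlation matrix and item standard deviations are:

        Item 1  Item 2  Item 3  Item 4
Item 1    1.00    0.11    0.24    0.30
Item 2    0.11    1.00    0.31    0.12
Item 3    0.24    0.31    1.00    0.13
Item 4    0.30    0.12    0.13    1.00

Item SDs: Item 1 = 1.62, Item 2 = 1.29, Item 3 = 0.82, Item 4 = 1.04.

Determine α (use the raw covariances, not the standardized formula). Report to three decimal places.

Σσ²ᵢ = 1.62² + 1.29² + 0.82² + 1.04² = 6.0425
Covariances σ_ij = r_ij · s_i · s_j:
  σ(Item 1,Item 2) = 0.11 × 1.62 × 1.29 = 0.2299
  σ(Item 1,Item 3) = 0.24 × 1.62 × 0.82 = 0.3188
  σ(Item 1,Item 4) = 0.30 × 1.62 × 1.04 = 0.5054
  σ(Item 2,Item 3) = 0.31 × 1.29 × 0.82 = 0.3279
  σ(Item 2,Item 4) = 0.12 × 1.29 × 1.04 = 0.1610
  σ(Item 3,Item 4) = 0.13 × 0.82 × 1.04 = 0.1109
σ²_T = Σσ²ᵢ + 2·Σσ_ij = 6.0425 + 2 × 1.6539 = 9.3503
α = (4/3)·(1 − 6.0425/9.3503) = 0.472

α = 0.472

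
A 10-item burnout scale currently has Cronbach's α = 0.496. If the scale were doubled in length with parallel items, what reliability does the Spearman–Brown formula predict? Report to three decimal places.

predicted reliability = 0.663

Length factor m = 2
α' = m·α / (1 + (m−1)·α)
   = 2 × 0.496 / (1 + (2 − 1) × 0.496)
   = 0.9920 / 1.4960 = 0.663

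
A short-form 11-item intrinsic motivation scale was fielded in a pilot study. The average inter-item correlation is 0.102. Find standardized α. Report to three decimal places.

α = 0.555

Standardized α = k·r̄ / (1 + (k−1)·r̄) = 11 × 0.102 / (1 + 10 × 0.102)
  = 1.1220 / 2.0200 = 0.555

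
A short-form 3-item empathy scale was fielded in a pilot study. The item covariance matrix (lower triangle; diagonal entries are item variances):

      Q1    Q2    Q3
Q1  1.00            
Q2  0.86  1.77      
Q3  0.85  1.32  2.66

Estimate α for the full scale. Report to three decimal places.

Σσᵢ² = 1.00 + 1.77 + 2.66 = 5.43
Σ_{i<j} σ_ij = 3.03
Var(T) = 5.43 + 2 × 3.03 = 11.49
α = (k/(k−1))·(1 − Σσᵢ²/Var(T)) = (3/2)·(1 − 5.43/11.49) = 0.791

α = 0.791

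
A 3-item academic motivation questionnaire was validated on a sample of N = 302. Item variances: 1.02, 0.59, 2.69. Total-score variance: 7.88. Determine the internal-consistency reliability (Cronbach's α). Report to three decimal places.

α = 0.681

sum of item variances = 1.02 + 0.59 + 2.69 = 4.30
α = (k/(k−1))·(1 − sum of item variances/Var(T)) = (3/2)·(1 − 4.30/7.88) = 0.681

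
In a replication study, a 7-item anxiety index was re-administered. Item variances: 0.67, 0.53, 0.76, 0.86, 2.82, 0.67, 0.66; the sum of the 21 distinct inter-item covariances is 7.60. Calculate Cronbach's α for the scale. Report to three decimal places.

Cronbach's α = 0.800

Σσ²ᵢ = 0.67 + 0.53 + 0.76 + 0.86 + 2.82 + 0.67 + 0.66 = 6.97
Sum of distinct covariances = 7.60
total variance = Σσ²ᵢ + 2·Σcov = 6.97 + 2 × 7.60 = 22.17
α = (7/6)·(1 − 6.97/22.17) = 0.800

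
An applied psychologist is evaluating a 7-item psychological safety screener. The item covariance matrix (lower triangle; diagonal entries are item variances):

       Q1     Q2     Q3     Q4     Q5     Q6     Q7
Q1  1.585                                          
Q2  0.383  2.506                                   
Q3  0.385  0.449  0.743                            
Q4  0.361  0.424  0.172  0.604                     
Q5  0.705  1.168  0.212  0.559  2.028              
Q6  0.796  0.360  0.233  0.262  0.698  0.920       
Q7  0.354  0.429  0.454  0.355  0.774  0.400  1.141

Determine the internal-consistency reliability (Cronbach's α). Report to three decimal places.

ΣVar(i) = 1.585 + 2.506 + 0.743 + 0.604 + 2.028 + 0.920 + 1.141 = 9.527
Sum of the distinct covariances = 9.933
Var(T) = 9.527 + 2 × 9.933 = 29.393
α = (k/(k−1))·(1 − ΣVar(i)/Var(T)) = (7/6)·(1 − 9.527/29.393) = 0.789

α = 0.789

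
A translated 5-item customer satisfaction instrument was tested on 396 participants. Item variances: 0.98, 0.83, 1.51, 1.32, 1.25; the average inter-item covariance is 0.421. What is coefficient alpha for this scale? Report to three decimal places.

coefficient alpha = 0.735

Σσ²ᵢ = 0.98 + 0.83 + 1.51 + 1.32 + 1.25 = 5.89
Sum of the 10 distinct covariances = 10 × 0.421 = 4.210
σ²_total = Σσ²ᵢ + 2·Σcov = 5.89 + 2 × 4.210 = 14.310
α = (5/4)·(1 − 5.89/14.310) = 0.735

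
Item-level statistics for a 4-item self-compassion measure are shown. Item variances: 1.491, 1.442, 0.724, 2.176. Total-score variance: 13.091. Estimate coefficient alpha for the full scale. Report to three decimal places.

coefficient alpha = 0.739

ΣVar(i) = 1.491 + 1.442 + 0.724 + 2.176 = 5.833
α = (k/(k−1))·(1 − ΣVar(i)/total variance) = (4/3)·(1 − 5.833/13.091) = 0.739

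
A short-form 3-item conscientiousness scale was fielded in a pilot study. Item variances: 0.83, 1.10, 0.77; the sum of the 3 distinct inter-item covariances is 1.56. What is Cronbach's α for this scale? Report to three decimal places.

ΣVar(i) = 0.83 + 1.10 + 0.77 = 2.70
Sum of distinct covariances = 1.56
Var(T) = ΣVar(i) + 2·Σcov = 2.70 + 2 × 1.56 = 5.82
α = (3/2)·(1 − 2.70/5.82) = 0.804

Cronbach's α = 0.804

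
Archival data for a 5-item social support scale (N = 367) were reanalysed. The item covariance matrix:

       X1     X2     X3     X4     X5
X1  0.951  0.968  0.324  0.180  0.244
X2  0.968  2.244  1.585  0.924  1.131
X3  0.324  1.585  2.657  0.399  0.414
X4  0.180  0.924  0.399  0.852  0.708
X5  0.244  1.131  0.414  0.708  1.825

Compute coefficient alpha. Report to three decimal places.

coefficient alpha = 0.772

ΣVar(i) = 0.951 + 2.244 + 2.657 + 0.852 + 1.825 = 8.529
Σ_{i<j} σ_ij = 6.877
σ²_T = 8.529 + 2 × 6.877 = 22.283
α = (k/(k−1))·(1 − ΣVar(i)/σ²_T) = (5/4)·(1 − 8.529/22.283) = 0.772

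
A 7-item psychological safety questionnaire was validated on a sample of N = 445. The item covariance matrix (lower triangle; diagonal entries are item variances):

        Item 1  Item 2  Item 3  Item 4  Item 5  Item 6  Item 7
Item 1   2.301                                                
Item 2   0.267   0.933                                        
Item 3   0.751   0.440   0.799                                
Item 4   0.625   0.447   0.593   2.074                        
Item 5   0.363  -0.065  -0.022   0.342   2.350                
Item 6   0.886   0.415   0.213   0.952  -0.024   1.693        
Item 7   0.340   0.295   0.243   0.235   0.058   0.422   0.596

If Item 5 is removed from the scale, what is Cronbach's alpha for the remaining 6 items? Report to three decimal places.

Remaining items: Item 1, Item 2, Item 3, Item 4, Item 6, Item 7 (k = 6).
Σσᵢ² = 2.301 + 0.933 + 0.799 + 2.074 + 1.693 + 0.596 = 8.396
σ²_total = 8.396 + 2 × 7.124 = 22.644
α (item deleted) = (6/5)·(1 − 8.396/22.644) = 0.755

Cronbach's alpha = 0.755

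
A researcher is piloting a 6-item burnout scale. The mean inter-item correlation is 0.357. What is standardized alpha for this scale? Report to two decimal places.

α = 0.77

Standardized α = k·r̄ / (1 + (k−1)·r̄) = 6 × 0.357 / (1 + 5 × 0.357)
  = 2.1420 / 2.7850 = 0.77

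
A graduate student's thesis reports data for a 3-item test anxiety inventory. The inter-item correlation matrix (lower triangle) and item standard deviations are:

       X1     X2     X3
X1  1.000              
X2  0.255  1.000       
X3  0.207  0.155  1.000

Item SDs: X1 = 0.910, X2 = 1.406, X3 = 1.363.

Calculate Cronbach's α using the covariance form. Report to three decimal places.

Σσ²ᵢ = 0.910² + 1.406² + 1.363² = 4.6627
Covariances σ_ij = r_ij · s_i · s_j:
  σ(X1,X2) = 0.255 × 0.910 × 1.406 = 0.3263
  σ(X1,X3) = 0.207 × 0.910 × 1.363 = 0.2567
  σ(X2,X3) = 0.155 × 1.406 × 1.363 = 0.2970
σ²_T = Σσ²ᵢ + 2·Σσ_ij = 4.6627 + 2 × 0.8800 = 6.4227
α = (3/2)·(1 − 4.6627/6.4227) = 0.411

α = 0.411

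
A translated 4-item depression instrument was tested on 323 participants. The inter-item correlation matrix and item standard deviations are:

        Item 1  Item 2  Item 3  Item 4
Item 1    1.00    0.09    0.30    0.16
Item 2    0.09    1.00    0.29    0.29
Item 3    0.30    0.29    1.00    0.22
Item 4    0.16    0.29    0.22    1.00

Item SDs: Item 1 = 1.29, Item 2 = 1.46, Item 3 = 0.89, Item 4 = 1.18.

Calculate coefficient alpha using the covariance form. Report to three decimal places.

α = 0.512

Σσ²ᵢ = 1.29² + 1.46² + 0.89² + 1.18² = 5.9802
Covariances σ_ij = r_ij · s_i · s_j:
  σ(Item 1,Item 2) = 0.09 × 1.29 × 1.46 = 0.1695
  σ(Item 1,Item 3) = 0.30 × 1.29 × 0.89 = 0.3444
  σ(Item 1,Item 4) = 0.16 × 1.29 × 1.18 = 0.2436
  σ(Item 2,Item 3) = 0.29 × 1.46 × 0.89 = 0.3768
  σ(Item 2,Item 4) = 0.29 × 1.46 × 1.18 = 0.4996
  σ(Item 3,Item 4) = 0.22 × 0.89 × 1.18 = 0.2310
σ²_T = Σσ²ᵢ + 2·Σσ_ij = 5.9802 + 2 × 1.8649 = 9.7100
α = (4/3)·(1 − 5.9802/9.7100) = 0.512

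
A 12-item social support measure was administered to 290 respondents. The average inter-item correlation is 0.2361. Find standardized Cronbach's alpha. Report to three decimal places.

Standardized α = k·r̄ / (1 + (k−1)·r̄) = 12 × 0.2361 / (1 + 11 × 0.2361)
  = 2.8332 / 3.5971 = 0.788

standardized Cronbach's alpha = 0.788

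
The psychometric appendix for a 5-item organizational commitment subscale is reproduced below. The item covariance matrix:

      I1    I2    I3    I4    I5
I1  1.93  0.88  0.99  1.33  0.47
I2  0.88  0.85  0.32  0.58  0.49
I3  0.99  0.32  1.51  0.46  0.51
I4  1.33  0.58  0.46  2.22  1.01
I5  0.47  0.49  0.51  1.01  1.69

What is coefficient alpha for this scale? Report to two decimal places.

coefficient alpha = 0.79

Σσ²ᵢ = 1.93 + 0.85 + 1.51 + 2.22 + 1.69 = 8.20
Sum of the distinct covariances = 7.04
total variance = 8.20 + 2 × 7.04 = 22.28
α = (k/(k−1))·(1 − Σσ²ᵢ/total variance) = (5/4)·(1 − 8.20/22.28) = 0.79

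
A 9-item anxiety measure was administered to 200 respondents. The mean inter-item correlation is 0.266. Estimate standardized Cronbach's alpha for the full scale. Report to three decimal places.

Standardized α = k·r̄ / (1 + (k−1)·r̄) = 9 × 0.266 / (1 + 8 × 0.266)
  = 2.3940 / 3.1280 = 0.765

α = 0.765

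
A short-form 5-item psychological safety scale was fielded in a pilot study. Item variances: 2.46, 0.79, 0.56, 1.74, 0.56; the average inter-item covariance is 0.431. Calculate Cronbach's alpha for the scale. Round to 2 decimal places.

Σσ²ᵢ = 2.46 + 0.79 + 0.56 + 1.74 + 0.56 = 6.11
Sum of the 10 distinct covariances = 10 × 0.431 = 4.310
σ²_T = Σσ²ᵢ + 2·Σcov = 6.11 + 2 × 4.310 = 14.730
α = (5/4)·(1 − 6.11/14.730) = 0.73

Cronbach's alpha = 0.73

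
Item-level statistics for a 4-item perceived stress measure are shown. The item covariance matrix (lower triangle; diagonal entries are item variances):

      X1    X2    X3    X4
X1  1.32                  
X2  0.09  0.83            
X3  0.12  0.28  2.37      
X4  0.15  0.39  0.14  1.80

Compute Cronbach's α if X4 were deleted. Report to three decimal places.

Remaining items: X1, X2, X3 (k = 3).
ΣVar(i) = 1.32 + 0.83 + 2.37 = 4.52
total variance = 4.52 + 2 × 0.49 = 5.50
α (item deleted) = (3/2)·(1 − 4.52/5.50) = 0.267

Cronbach's α = 0.267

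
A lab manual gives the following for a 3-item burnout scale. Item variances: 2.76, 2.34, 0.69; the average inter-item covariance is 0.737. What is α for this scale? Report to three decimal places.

Σσ²ᵢ = 2.76 + 2.34 + 0.69 = 5.79
Sum of the 3 distinct covariances = 3 × 0.737 = 2.211
total variance = Σσ²ᵢ + 2·Σcov = 5.79 + 2 × 2.211 = 10.212
α = (3/2)·(1 − 5.79/10.212) = 0.650

α = 0.650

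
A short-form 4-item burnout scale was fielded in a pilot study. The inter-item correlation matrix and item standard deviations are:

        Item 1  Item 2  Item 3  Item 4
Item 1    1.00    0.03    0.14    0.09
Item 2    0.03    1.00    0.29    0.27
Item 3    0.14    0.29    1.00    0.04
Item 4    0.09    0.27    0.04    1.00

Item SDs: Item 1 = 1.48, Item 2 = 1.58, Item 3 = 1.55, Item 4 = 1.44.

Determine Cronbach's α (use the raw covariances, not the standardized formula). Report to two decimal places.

Cronbach's α = 0.40

Σσ²ᵢ = 1.48² + 1.58² + 1.55² + 1.44² = 9.1629
Covariances σ_ij = r_ij · s_i · s_j:
  σ(Item 1,Item 2) = 0.03 × 1.48 × 1.58 = 0.0702
  σ(Item 1,Item 3) = 0.14 × 1.48 × 1.55 = 0.3212
  σ(Item 1,Item 4) = 0.09 × 1.48 × 1.44 = 0.1918
  σ(Item 2,Item 3) = 0.29 × 1.58 × 1.55 = 0.7102
  σ(Item 2,Item 4) = 0.27 × 1.58 × 1.44 = 0.6143
  σ(Item 3,Item 4) = 0.04 × 1.55 × 1.44 = 0.0893
σ²_T = Σσ²ᵢ + 2·Σσ_ij = 9.1629 + 2 × 1.9970 = 13.1569
α = (4/3)·(1 − 9.1629/13.1569) = 0.40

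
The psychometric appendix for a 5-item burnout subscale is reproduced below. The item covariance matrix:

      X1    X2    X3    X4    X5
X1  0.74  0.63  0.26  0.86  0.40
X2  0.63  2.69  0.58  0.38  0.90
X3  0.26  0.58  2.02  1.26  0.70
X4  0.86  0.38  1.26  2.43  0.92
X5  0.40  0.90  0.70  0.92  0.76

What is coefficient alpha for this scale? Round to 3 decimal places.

coefficient alpha = 0.768

Σσ²ᵢ = 0.74 + 2.69 + 2.02 + 2.43 + 0.76 = 8.64
Σ_{i<j} σ_ij = 6.89
σ²_total = 8.64 + 2 × 6.89 = 22.42
α = (k/(k−1))·(1 − Σσ²ᵢ/σ²_total) = (5/4)·(1 − 8.64/22.42) = 0.768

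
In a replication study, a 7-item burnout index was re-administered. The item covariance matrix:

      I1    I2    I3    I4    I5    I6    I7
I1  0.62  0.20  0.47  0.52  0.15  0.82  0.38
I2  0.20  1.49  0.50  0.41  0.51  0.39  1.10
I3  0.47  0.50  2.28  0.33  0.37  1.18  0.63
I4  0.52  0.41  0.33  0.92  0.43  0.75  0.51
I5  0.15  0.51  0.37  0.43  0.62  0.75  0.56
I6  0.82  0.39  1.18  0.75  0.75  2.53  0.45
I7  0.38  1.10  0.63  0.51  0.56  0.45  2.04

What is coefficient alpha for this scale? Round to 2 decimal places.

α = 0.80

Σσᵢ² = 0.62 + 1.49 + 2.28 + 0.92 + 0.62 + 2.53 + 2.04 = 10.50
Sum of off-diagonal covariances = 11.41
total variance = 10.50 + 2 × 11.41 = 33.32
α = (k/(k−1))·(1 − Σσᵢ²/total variance) = (7/6)·(1 − 10.50/33.32) = 0.80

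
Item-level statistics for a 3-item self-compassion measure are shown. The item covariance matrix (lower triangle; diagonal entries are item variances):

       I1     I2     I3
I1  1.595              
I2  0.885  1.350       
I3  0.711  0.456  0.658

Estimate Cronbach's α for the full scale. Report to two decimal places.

Cronbach's α = 0.80

ΣVar(i) = 1.595 + 1.350 + 0.658 = 3.603
Sum of off-diagonal covariances = 2.052
total variance = 3.603 + 2 × 2.052 = 7.707
α = (k/(k−1))·(1 − ΣVar(i)/total variance) = (3/2)·(1 − 3.603/7.707) = 0.80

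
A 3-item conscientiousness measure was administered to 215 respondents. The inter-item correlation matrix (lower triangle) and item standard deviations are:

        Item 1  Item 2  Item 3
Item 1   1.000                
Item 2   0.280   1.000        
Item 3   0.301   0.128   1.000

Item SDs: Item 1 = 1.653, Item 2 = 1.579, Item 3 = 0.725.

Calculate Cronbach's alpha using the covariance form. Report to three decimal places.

α = 0.451

Σσ²ᵢ = 1.653² + 1.579² + 0.725² = 5.7513
Covariances σ_ij = r_ij · s_i · s_j:
  σ(Item 1,Item 2) = 0.280 × 1.653 × 1.579 = 0.7308
  σ(Item 1,Item 3) = 0.301 × 1.653 × 0.725 = 0.3607
  σ(Item 2,Item 3) = 0.128 × 1.579 × 0.725 = 0.1465
σ²_T = Σσ²ᵢ + 2·Σσ_ij = 5.7513 + 2 × 1.2380 = 8.2273
α = (3/2)·(1 − 5.7513/8.2273) = 0.451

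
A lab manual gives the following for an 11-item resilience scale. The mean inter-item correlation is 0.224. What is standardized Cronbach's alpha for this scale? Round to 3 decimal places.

Standardized α = k·r̄ / (1 + (k−1)·r̄) = 11 × 0.224 / (1 + 10 × 0.224)
  = 2.4640 / 3.2400 = 0.760

α = 0.760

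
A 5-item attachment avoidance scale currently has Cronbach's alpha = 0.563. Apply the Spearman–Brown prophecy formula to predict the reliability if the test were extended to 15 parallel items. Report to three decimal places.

Length factor m = 15/5 = 3.0000
α' = m·α / (1 + (m−1)·α)
   = 15/5 × 0.563 / (1 + (15/5 − 1) × 0.563)
   = 1.6890 / 2.1260 = 0.794

predicted reliability = 0.794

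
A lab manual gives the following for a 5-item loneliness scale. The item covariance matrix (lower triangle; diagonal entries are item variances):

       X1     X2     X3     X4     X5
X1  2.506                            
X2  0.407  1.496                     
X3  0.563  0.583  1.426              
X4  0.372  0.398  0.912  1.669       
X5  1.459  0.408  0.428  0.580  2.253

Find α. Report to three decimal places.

Σσ²ᵢ = 2.506 + 1.496 + 1.426 + 1.669 + 2.253 = 9.350
Σ_{i<j} σ_ij = 6.110
σ²_total = 9.350 + 2 × 6.110 = 21.570
α = (k/(k−1))·(1 − Σσ²ᵢ/σ²_total) = (5/4)·(1 − 9.350/21.570) = 0.708

α = 0.708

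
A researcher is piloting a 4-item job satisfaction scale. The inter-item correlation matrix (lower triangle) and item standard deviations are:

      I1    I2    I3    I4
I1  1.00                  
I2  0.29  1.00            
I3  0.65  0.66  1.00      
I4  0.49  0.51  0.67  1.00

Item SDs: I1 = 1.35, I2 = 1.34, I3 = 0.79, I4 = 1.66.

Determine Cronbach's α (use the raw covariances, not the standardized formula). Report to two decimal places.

Σσ²ᵢ = 1.35² + 1.34² + 0.79² + 1.66² = 6.9978
Covariances σ_ij = r_ij · s_i · s_j:
  σ(I1,I2) = 0.29 × 1.35 × 1.34 = 0.5246
  σ(I1,I3) = 0.65 × 1.35 × 0.79 = 0.6932
  σ(I1,I4) = 0.49 × 1.35 × 1.66 = 1.0981
  σ(I2,I3) = 0.66 × 1.34 × 0.79 = 0.6987
  σ(I2,I4) = 0.51 × 1.34 × 1.66 = 1.1344
  σ(I3,I4) = 0.67 × 0.79 × 1.66 = 0.8786
σ²_T = Σσ²ᵢ + 2·Σσ_ij = 6.9978 + 2 × 5.0276 = 17.0530
α = (4/3)·(1 − 6.9978/17.0530) = 0.79

α = 0.79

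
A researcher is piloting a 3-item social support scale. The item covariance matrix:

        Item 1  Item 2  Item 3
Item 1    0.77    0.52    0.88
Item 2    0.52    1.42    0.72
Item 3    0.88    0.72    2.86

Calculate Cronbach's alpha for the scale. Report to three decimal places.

Σσ²ᵢ = 0.77 + 1.42 + 2.86 = 5.05
Σ_{i<j} σ_ij = 2.12
σ²_total = 5.05 + 2 × 2.12 = 9.29
α = (k/(k−1))·(1 − Σσ²ᵢ/σ²_total) = (3/2)·(1 − 5.05/9.29) = 0.685

Cronbach's alpha = 0.685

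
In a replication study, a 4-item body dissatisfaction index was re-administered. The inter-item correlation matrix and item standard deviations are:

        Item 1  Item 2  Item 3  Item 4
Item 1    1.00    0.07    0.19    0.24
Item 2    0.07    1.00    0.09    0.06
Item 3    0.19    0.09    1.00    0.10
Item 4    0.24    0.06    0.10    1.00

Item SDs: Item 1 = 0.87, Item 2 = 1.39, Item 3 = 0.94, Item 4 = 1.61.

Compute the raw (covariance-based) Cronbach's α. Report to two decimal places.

Σσ²ᵢ = 0.87² + 1.39² + 0.94² + 1.61² = 6.1647
Covariances σ_ij = r_ij · s_i · s_j:
  σ(Item 1,Item 2) = 0.07 × 0.87 × 1.39 = 0.0847
  σ(Item 1,Item 3) = 0.19 × 0.87 × 0.94 = 0.1554
  σ(Item 1,Item 4) = 0.24 × 0.87 × 1.61 = 0.3362
  σ(Item 2,Item 3) = 0.09 × 1.39 × 0.94 = 0.1176
  σ(Item 2,Item 4) = 0.06 × 1.39 × 1.61 = 0.1343
  σ(Item 3,Item 4) = 0.10 × 0.94 × 1.61 = 0.1513
σ²_T = Σσ²ᵢ + 2·Σσ_ij = 6.1647 + 2 × 0.9795 = 8.1237
α = (4/3)·(1 − 6.1647/8.1237) = 0.32

Cronbach's α = 0.32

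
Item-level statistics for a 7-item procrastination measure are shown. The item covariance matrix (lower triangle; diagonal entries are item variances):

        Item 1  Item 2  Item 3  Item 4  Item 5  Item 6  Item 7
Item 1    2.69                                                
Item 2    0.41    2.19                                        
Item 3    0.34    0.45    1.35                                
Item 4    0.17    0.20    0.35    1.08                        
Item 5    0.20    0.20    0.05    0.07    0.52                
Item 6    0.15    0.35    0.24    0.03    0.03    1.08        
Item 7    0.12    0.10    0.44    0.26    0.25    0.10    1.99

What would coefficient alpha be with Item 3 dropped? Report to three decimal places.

Remaining items: Item 1, Item 2, Item 4, Item 5, Item 6, Item 7 (k = 6).
sum of item variances = 2.69 + 2.19 + 1.08 + 0.52 + 1.08 + 1.99 = 9.55
Var(T) = 9.55 + 2 × 2.64 = 14.83
α (item deleted) = (6/5)·(1 − 9.55/14.83) = 0.427

α = 0.427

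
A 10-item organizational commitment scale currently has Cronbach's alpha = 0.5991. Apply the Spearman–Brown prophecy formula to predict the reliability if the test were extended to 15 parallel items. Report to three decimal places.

Length factor m = 15/10 = 1.5000
α' = m·α / (1 + (m−1)·α)
   = 15/10 × 0.5991 / (1 + (15/10 − 1) × 0.5991)
   = 0.8986 / 1.2995 = 0.692

predicted reliability = 0.692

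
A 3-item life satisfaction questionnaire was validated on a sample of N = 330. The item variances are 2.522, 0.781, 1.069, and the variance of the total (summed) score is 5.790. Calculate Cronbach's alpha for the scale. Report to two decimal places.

ΣVar(i) = 2.522 + 0.781 + 1.069 = 4.372
α = (k/(k−1))·(1 − ΣVar(i)/total variance) = (3/2)·(1 − 4.372/5.790) = 0.37

Cronbach's alpha = 0.37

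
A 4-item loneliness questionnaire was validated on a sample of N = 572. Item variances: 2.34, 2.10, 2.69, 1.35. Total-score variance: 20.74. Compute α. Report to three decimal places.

α = 0.788

sum of item variances = 2.34 + 2.10 + 2.69 + 1.35 = 8.48
α = (k/(k−1))·(1 − sum of item variances/σ²_T) = (4/3)·(1 − 8.48/20.74) = 0.788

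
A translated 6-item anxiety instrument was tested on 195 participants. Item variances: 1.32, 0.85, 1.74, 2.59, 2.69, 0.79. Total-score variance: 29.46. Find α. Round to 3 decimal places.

ΣVar(i) = 1.32 + 0.85 + 1.74 + 2.59 + 2.69 + 0.79 = 9.98
α = (k/(k−1))·(1 − ΣVar(i)/σ²_total) = (6/5)·(1 − 9.98/29.46) = 0.793

α = 0.793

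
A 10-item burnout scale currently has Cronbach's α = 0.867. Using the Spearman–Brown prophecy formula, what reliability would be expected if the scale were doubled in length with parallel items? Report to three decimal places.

predicted reliability = 0.929

Length factor m = 2
α' = m·α / (1 + (m−1)·α)
   = 2 × 0.867 / (1 + (2 − 1) × 0.867)
   = 1.7340 / 1.8670 = 0.929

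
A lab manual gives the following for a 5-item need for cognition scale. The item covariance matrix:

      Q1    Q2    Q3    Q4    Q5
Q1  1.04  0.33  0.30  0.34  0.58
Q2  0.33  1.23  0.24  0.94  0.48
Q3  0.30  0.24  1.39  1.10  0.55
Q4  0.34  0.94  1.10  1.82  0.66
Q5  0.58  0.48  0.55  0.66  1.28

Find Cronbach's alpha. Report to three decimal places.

Σσᵢ² = 1.04 + 1.23 + 1.39 + 1.82 + 1.28 = 6.76
Σ_{i<j} σ_ij = 5.52
σ²_total = 6.76 + 2 × 5.52 = 17.80
α = (k/(k−1))·(1 − Σσᵢ²/σ²_total) = (5/4)·(1 − 6.76/17.80) = 0.775

α = 0.775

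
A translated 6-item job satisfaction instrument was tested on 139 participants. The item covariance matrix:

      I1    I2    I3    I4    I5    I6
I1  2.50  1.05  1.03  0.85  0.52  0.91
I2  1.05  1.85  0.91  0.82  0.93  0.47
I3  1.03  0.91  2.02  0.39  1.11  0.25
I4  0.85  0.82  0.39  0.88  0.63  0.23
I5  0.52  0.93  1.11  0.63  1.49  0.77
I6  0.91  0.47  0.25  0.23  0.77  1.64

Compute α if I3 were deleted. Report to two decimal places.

α = 0.79

Remaining items: I1, I2, I4, I5, I6 (k = 5).
sum of item variances = 2.50 + 1.85 + 0.88 + 1.49 + 1.64 = 8.36
σ²_total = 8.36 + 2 × 7.18 = 22.72
α (item deleted) = (5/4)·(1 − 8.36/22.72) = 0.79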